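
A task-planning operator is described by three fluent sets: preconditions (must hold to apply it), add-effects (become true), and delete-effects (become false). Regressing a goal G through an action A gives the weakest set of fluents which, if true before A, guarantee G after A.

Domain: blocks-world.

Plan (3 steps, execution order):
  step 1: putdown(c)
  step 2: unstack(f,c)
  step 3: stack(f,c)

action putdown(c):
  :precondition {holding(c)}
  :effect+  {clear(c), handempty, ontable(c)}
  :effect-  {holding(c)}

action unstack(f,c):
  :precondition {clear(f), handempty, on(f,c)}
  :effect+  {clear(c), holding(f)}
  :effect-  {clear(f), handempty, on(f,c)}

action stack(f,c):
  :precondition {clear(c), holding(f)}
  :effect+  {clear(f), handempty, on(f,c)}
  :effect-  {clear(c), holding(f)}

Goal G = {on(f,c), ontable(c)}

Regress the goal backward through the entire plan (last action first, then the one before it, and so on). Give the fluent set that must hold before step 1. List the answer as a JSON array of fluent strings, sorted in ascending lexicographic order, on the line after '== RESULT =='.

Work backward from the goal:
  through step 3 (stack(f,c)): drop {on(f,c)}, keep {ontable(c)}, require {clear(c), holding(f)}
    → {clear(c), holding(f), ontable(c)}
  through step 2 (unstack(f,c)): drop {clear(c), holding(f)}, keep {ontable(c)}, require {clear(f), handempty, on(f,c)}
    → {clear(f), handempty, on(f,c), ontable(c)}
  through step 1 (putdown(c)): drop {handempty, ontable(c)}, keep {clear(f), on(f,c)}, require {holding(c)}
    → {clear(f), holding(c), on(f,c)}

== RESULT ==
["clear(f)", "holding(c)", "on(f,c)"]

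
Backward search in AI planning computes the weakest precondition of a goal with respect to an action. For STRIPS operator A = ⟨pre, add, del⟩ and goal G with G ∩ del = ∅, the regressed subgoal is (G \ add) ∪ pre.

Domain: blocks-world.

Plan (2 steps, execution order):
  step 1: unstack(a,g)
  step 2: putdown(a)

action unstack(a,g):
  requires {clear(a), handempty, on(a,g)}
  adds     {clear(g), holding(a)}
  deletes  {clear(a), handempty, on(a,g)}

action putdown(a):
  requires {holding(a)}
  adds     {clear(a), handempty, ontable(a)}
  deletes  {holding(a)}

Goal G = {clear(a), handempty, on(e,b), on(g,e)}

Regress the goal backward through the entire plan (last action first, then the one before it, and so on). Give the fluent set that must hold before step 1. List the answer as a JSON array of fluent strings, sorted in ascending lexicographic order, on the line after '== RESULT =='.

Regress step by step:
  through step 2 (putdown(a)): drop {clear(a), handempty}, keep {on(e,b), on(g,e)}, require {holding(a)}
    → {holding(a), on(e,b), on(g,e)}
  through step 1 (unstack(a,g)): drop {holding(a)}, keep {on(e,b), on(g,e)}, require {clear(a), handempty, on(a,g)}
    → {clear(a), handempty, on(a,g), on(e,b), on(g,e)}

== RESULT ==
["clear(a)", "handempty", "on(a,g)", "on(e,b)", "on(g,e)"]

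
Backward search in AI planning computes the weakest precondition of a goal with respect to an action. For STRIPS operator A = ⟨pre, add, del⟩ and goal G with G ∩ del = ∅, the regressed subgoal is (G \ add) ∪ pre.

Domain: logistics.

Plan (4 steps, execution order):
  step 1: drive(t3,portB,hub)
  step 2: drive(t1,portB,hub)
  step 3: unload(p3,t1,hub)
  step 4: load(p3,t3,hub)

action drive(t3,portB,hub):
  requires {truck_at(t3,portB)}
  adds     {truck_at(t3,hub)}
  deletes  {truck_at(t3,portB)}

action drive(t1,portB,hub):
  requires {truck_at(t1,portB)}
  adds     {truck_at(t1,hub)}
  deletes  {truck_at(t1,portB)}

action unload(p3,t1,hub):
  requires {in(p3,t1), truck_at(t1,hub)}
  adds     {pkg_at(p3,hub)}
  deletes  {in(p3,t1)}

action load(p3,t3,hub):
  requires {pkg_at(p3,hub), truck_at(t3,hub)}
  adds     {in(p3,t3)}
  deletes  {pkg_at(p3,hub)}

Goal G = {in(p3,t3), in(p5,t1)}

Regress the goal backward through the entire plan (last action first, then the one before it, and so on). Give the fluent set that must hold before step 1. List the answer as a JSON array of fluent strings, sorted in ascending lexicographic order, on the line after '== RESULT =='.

Work backward from the goal:
  through step 4 (load(p3,t3,hub)): drop {in(p3,t3)}, keep {in(p5,t1)}, require {pkg_at(p3,hub), truck_at(t3,hub)}
    → {in(p5,t1), pkg_at(p3,hub), truck_at(t3,hub)}
  through step 3 (unload(p3,t1,hub)): drop {pkg_at(p3,hub)}, keep {in(p5,t1), truck_at(t3,hub)}, require {in(p3,t1), truck_at(t1,hub)}
    → {in(p3,t1), in(p5,t1), truck_at(t1,hub), truck_at(t3,hub)}
  through step 2 (drive(t1,portB,hub)): drop {truck_at(t1,hub)}, keep {in(p3,t1), in(p5,t1), truck_at(t3,hub)}, require {truck_at(t1,portB)}
    → {in(p3,t1), in(p5,t1), truck_at(t1,portB), truck_at(t3,hub)}
  through step 1 (drive(t3,portB,hub)): drop {truck_at(t3,hub)}, keep {in(p3,t1), in(p5,t1), truck_at(t1,portB)}, require {truck_at(t3,portB)}
    → {in(p3,t1), in(p5,t1), truck_at(t1,portB), truck_at(t3,portB)}

== RESULT ==
["in(p3,t1)", "in(p5,t1)", "truck_at(t1,portB)", "truck_at(t3,portB)"]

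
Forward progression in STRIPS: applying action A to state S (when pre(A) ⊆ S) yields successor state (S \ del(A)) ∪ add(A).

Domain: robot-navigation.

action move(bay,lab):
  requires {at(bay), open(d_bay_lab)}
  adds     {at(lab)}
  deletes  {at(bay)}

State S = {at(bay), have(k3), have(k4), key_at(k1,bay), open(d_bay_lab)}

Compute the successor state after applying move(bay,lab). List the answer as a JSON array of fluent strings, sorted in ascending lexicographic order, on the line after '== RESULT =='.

Progress:
  pre ⊆ S: {at(bay), open(d_bay_lab)} ⊆ S  — applicable
  S \ del = {have(k3), have(k4), key_at(k1,bay), open(d_bay_lab)}
  ∪ add   = {at(lab), have(k3), have(k4), key_at(k1,bay), open(d_bay_lab)}

== RESULT ==
["at(lab)", "have(k3)", "have(k4)", "key_at(k1,bay)", "open(d_bay_lab)"]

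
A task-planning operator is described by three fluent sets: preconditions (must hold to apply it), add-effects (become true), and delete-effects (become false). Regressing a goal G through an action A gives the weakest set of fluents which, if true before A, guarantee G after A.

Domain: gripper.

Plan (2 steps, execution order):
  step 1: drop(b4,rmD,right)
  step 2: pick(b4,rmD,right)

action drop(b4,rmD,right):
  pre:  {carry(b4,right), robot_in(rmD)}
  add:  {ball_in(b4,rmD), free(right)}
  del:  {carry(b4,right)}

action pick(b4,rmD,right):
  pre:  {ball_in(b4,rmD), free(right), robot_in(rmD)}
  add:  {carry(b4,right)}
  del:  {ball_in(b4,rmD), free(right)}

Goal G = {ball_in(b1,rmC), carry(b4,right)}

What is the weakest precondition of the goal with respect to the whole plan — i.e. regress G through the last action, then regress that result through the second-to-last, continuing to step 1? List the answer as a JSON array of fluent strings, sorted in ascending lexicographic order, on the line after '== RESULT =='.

Regress step by step:
  through step 2 (pick(b4,rmD,right)): drop {carry(b4,right)}, keep {ball_in(b1,rmC)}, require {ball_in(b4,rmD), free(right), robot_in(rmD)}
    → {ball_in(b1,rmC), ball_in(b4,rmD), free(right), robot_in(rmD)}
  through step 1 (drop(b4,rmD,right)): drop {ball_in(b4,rmD), free(right)}, keep {ball_in(b1,rmC), robot_in(rmD)}, require {carry(b4,right), robot_in(rmD)}
    → {ball_in(b1,rmC), carry(b4,right), robot_in(rmD)}

== RESULT ==
["ball_in(b1,rmC)", "carry(b4,right)", "robot_in(rmD)"]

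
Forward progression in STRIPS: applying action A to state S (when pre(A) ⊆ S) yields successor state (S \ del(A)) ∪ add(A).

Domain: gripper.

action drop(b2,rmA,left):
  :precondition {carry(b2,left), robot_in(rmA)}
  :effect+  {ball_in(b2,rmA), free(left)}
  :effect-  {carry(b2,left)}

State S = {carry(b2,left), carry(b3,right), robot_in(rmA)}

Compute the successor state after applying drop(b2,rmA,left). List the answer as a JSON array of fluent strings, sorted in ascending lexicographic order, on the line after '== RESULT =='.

Progress:
  pre ⊆ S: {carry(b2,left), robot_in(rmA)} ⊆ S  — applicable
  S \ del = {carry(b3,right), robot_in(rmA)}
  ∪ add   = {ball_in(b2,rmA), carry(b3,right), free(left), robot_in(rmA)}

== RESULT ==
["ball_in(b2,rmA)", "carry(b3,right)", "free(left)", "robot_in(rmA)"]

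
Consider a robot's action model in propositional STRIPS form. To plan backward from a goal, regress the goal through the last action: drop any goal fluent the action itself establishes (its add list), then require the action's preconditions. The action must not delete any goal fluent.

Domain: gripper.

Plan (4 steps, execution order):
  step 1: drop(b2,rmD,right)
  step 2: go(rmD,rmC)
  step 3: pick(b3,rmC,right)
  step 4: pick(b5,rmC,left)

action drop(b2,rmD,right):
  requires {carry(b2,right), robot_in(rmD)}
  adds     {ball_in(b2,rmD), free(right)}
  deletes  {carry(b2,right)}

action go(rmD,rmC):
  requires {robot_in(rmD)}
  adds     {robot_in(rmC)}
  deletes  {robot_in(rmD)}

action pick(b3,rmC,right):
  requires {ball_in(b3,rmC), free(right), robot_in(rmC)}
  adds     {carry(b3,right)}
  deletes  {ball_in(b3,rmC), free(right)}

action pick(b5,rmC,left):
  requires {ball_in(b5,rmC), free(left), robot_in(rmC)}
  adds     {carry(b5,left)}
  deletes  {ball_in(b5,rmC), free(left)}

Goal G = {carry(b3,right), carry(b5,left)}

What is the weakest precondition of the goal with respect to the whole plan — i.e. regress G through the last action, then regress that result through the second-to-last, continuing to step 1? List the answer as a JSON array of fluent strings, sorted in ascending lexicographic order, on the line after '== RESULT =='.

Work backward from the goal:
  through step 4 (pick(b5,rmC,left)): drop {carry(b5,left)}, keep {carry(b3,right)}, require {ball_in(b5,rmC), free(left), robot_in(rmC)}
    → {ball_in(b5,rmC), carry(b3,right), free(left), robot_in(rmC)}
  through step 3 (pick(b3,rmC,right)): drop {carry(b3,right)}, keep {ball_in(b5,rmC), free(left), robot_in(rmC)}, require {ball_in(b3,rmC), free(right), robot_in(rmC)}
    → {ball_in(b3,rmC), ball_in(b5,rmC), free(left), free(right), robot_in(rmC)}
  through step 2 (go(rmD,rmC)): drop {robot_in(rmC)}, keep {ball_in(b3,rmC), ball_in(b5,rmC), free(left), free(right)}, require {robot_in(rmD)}
    → {ball_in(b3,rmC), ball_in(b5,rmC), free(left), free(right), robot_in(rmD)}
  through step 1 (drop(b2,rmD,right)): drop {free(right)}, keep {ball_in(b3,rmC), ball_in(b5,rmC), free(left), robot_in(rmD)}, require {carry(b2,right), robot_in(rmD)}
    → {ball_in(b3,rmC), ball_in(b5,rmC), carry(b2,right), free(left), robot_in(rmD)}

== RESULT ==
["ball_in(b3,rmC)", "ball_in(b5,rmC)", "carry(b2,right)", "free(left)", "robot_in(rmD)"]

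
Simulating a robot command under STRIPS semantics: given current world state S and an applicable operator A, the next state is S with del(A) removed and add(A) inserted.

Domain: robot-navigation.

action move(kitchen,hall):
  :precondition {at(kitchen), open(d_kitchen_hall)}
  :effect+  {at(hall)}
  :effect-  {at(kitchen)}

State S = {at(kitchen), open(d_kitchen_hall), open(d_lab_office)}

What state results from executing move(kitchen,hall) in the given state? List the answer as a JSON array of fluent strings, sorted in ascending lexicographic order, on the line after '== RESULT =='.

Compute (S \ del) ∪ add:
  pre ⊆ S: {at(kitchen), open(d_kitchen_hall)} ⊆ S  — applicable
  S \ del = {open(d_kitchen_hall), open(d_lab_office)}
  ∪ add   = {at(hall), open(d_kitchen_hall), open(d_lab_office)}

== RESULT ==
["at(hall)", "open(d_kitchen_hall)", "open(d_lab_office)"]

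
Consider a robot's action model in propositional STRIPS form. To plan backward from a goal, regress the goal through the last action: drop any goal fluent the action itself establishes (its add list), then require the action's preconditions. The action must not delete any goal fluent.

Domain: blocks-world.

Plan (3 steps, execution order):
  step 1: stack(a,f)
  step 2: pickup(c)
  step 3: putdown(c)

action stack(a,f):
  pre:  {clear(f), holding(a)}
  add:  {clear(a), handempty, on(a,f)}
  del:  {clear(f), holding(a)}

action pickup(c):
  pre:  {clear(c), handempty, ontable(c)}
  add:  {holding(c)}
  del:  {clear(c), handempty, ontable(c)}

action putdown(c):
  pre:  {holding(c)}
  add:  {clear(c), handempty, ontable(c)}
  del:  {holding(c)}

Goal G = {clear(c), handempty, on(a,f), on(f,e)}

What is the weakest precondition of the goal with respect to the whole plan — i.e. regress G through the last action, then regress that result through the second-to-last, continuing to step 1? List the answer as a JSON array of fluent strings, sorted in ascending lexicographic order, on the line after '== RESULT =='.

Work backward from the goal:
  through step 3 (putdown(c)): drop {clear(c), handempty}, keep {on(a,f), on(f,e)}, require {holding(c)}
    → {holding(c), on(a,f), on(f,e)}
  through step 2 (pickup(c)): drop {holding(c)}, keep {on(a,f), on(f,e)}, require {clear(c), handempty, ontable(c)}
    → {clear(c), handempty, on(a,f), on(f,e), ontable(c)}
  through step 1 (stack(a,f)): drop {handempty, on(a,f)}, keep {clear(c), on(f,e), ontable(c)}, require {clear(f), holding(a)}
    → {clear(c), clear(f), holding(a), on(f,e), ontable(c)}

== RESULT ==
["clear(c)", "clear(f)", "holding(a)", "on(f,e)", "ontable(c)"]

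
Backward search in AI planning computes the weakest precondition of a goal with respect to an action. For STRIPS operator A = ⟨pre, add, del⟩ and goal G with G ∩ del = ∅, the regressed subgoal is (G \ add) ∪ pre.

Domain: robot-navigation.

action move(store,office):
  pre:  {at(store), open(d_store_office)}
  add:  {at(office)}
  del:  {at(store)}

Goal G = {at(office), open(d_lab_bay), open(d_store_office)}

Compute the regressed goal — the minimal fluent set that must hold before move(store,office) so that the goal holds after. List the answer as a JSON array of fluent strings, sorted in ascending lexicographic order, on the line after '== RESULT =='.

Compute (G \ add) ∪ pre:
  G ∩ del = {}  (empty — regression defined)
  G \ add = {at(office), open(d_lab_bay), open(d_store_office)} \ {at(office)} = {open(d_lab_bay), open(d_store_office)}
  ∪ pre   = {open(d_lab_bay), open(d_store_office)} ∪ {at(store), open(d_store_office)}
          = {at(store), open(d_lab_bay), open(d_store_office)}

== RESULT ==
["at(store)", "open(d_lab_bay)", "open(d_store_office)"]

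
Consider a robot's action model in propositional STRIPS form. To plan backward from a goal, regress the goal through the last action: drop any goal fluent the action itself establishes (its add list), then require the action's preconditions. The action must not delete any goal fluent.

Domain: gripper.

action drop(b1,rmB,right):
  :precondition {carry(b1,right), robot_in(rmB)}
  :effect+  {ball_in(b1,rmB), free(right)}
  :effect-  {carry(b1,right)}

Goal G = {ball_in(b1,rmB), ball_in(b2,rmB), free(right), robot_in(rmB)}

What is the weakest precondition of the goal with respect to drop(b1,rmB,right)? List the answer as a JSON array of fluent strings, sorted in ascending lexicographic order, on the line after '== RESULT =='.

Compute (G \ add) ∪ pre:
  G ∩ del = {}  (empty — regression defined)
  G \ add = {ball_in(b1,rmB), ball_in(b2,rmB), free(right), robot_in(rmB)} \ {ball_in(b1,rmB), free(right)} = {ball_in(b2,rmB), robot_in(rmB)}
  ∪ pre   = {ball_in(b2,rmB), robot_in(rmB)} ∪ {carry(b1,right), robot_in(rmB)}
          = {ball_in(b2,rmB), carry(b1,right), robot_in(rmB)}

== RESULT ==
["ball_in(b2,rmB)", "carry(b1,right)", "robot_in(rmB)"]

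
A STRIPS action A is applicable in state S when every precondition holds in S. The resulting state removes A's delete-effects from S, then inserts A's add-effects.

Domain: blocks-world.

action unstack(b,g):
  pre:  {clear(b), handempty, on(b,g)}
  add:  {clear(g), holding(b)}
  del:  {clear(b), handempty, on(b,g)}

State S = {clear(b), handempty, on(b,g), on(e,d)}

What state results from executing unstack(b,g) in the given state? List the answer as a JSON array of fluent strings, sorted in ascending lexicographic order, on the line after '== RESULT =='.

Progress:
  pre ⊆ S: {clear(b), handempty, on(b,g)} ⊆ S  — applicable
  S \ del = {on(e,d)}
  ∪ add   = {clear(g), holding(b), on(e,d)}

== RESULT ==
["clear(g)", "holding(b)", "on(e,d)"]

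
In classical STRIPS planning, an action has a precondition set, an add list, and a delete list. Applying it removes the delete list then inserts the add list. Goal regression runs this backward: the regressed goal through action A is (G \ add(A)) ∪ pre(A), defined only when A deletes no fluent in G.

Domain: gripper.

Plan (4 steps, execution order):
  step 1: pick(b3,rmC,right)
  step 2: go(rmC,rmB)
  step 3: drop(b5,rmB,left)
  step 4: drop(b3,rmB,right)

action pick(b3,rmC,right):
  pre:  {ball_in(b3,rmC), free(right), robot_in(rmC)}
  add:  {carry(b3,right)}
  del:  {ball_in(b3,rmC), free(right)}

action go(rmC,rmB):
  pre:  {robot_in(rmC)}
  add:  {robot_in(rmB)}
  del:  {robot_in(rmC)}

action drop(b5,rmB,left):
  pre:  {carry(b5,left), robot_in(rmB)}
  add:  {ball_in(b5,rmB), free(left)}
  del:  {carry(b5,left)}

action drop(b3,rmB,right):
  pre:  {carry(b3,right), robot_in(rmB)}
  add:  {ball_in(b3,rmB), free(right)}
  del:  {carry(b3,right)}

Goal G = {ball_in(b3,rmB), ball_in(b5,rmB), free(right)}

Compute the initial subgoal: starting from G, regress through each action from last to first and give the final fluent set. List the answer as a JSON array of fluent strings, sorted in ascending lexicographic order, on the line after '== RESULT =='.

Regress step by step:
  through step 4 (drop(b3,rmB,right)): drop {ball_in(b3,rmB), free(right)}, keep {ball_in(b5,rmB)}, require {carry(b3,right), robot_in(rmB)}
    → {ball_in(b5,rmB), carry(b3,right), robot_in(rmB)}
  through step 3 (drop(b5,rmB,left)): drop {ball_in(b5,rmB)}, keep {carry(b3,right), robot_in(rmB)}, require {carry(b5,left), robot_in(rmB)}
    → {carry(b3,right), carry(b5,left), robot_in(rmB)}
  through step 2 (go(rmC,rmB)): drop {robot_in(rmB)}, keep {carry(b3,right), carry(b5,left)}, require {robot_in(rmC)}
    → {carry(b3,right), carry(b5,left), robot_in(rmC)}
  through step 1 (pick(b3,rmC,right)): drop {carry(b3,right)}, keep {carry(b5,left), robot_in(rmC)}, require {ball_in(b3,rmC), free(right), robot_in(rmC)}
    → {ball_in(b3,rmC), carry(b5,left), free(right), robot_in(rmC)}

== RESULT ==
["ball_in(b3,rmC)", "carry(b5,left)", "free(right)", "robot_in(rmC)"]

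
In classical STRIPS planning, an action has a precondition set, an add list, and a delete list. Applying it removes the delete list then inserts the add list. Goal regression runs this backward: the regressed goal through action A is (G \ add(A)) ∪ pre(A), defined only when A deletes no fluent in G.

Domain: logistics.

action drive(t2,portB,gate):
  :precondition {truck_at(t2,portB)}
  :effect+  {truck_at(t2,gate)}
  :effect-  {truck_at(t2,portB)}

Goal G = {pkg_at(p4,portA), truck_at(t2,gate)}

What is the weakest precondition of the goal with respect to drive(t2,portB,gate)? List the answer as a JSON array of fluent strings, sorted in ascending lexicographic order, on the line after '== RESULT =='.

Compute (G \ add) ∪ pre:
  G ∩ del = {}  (empty — regression defined)
  G \ add = {pkg_at(p4,portA), truck_at(t2,gate)} \ {truck_at(t2,gate)} = {pkg_at(p4,portA)}
  ∪ pre   = {pkg_at(p4,portA)} ∪ {truck_at(t2,portB)}
          = {pkg_at(p4,portA), truck_at(t2,portB)}

== RESULT ==
["pkg_at(p4,portA)", "truck_at(t2,portB)"]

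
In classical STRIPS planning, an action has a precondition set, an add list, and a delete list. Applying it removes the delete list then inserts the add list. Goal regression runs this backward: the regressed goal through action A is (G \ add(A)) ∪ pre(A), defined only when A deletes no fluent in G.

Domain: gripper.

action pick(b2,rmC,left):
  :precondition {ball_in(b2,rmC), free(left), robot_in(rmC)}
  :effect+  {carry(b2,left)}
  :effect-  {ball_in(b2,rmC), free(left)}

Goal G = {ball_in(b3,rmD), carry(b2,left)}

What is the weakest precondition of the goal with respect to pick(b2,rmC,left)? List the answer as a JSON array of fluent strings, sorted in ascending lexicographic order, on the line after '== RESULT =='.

Regress:
  G ∩ del = {}  (empty — regression defined)
  G \ add = {ball_in(b3,rmD), carry(b2,left)} \ {carry(b2,left)} = {ball_in(b3,rmD)}
  ∪ pre   = {ball_in(b3,rmD)} ∪ {ball_in(b2,rmC), free(left), robot_in(rmC)}
          = {ball_in(b2,rmC), ball_in(b3,rmD), free(left), robot_in(rmC)}

== RESULT ==
["ball_in(b2,rmC)", "ball_in(b3,rmD)", "free(left)", "robot_in(rmC)"]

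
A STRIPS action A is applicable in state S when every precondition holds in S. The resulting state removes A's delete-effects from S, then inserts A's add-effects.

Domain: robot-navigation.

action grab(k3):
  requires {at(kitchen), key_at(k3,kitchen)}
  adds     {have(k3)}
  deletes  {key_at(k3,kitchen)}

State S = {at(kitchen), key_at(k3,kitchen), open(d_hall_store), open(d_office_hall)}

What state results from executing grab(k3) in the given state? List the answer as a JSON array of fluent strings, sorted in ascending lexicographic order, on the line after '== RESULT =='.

Progress:
  pre ⊆ S: {at(kitchen), key_at(k3,kitchen)} ⊆ S  — applicable
  S \ del = {at(kitchen), open(d_hall_store), open(d_office_hall)}
  ∪ add   = {at(kitchen), have(k3), open(d_hall_store), open(d_office_hall)}

== RESULT ==
["at(kitchen)", "have(k3)", "open(d_hall_store)", "open(d_office_hall)"]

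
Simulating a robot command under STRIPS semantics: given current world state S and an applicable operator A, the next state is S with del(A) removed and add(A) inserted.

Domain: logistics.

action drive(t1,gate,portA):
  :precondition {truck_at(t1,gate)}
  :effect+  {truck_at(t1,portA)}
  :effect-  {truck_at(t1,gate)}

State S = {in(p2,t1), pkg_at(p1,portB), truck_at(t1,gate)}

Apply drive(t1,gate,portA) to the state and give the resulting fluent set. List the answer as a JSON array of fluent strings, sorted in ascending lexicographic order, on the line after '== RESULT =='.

Compute (S \ del) ∪ add:
  pre ⊆ S: {truck_at(t1,gate)} ⊆ S  — applicable
  S \ del = {in(p2,t1), pkg_at(p1,portB)}
  ∪ add   = {in(p2,t1), pkg_at(p1,portB), truck_at(t1,portA)}

== RESULT ==
["in(p2,t1)", "pkg_at(p1,portB)", "truck_at(t1,portA)"]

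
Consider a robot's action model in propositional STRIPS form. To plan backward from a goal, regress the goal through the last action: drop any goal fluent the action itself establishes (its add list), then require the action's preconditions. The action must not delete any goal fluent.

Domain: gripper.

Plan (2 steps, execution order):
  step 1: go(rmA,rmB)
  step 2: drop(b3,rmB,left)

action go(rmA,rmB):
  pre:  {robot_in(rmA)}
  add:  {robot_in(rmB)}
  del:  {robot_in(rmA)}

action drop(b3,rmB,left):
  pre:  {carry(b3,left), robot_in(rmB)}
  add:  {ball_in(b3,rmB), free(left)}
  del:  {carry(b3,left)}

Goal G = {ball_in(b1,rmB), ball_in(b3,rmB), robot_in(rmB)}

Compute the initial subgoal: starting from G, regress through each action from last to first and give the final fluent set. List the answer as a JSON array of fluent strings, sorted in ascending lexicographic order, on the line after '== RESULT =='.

Regress step by step:
  through step 2 (drop(b3,rmB,left)): drop {ball_in(b3,rmB)}, keep {ball_in(b1,rmB), robot_in(rmB)}, require {carry(b3,left), robot_in(rmB)}
    → {ball_in(b1,rmB), carry(b3,left), robot_in(rmB)}
  through step 1 (go(rmA,rmB)): drop {robot_in(rmB)}, keep {ball_in(b1,rmB), carry(b3,left)}, require {robot_in(rmA)}
    → {ball_in(b1,rmB), carry(b3,left), robot_in(rmA)}

== RESULT ==
["ball_in(b1,rmB)", "carry(b3,left)", "robot_in(rmA)"]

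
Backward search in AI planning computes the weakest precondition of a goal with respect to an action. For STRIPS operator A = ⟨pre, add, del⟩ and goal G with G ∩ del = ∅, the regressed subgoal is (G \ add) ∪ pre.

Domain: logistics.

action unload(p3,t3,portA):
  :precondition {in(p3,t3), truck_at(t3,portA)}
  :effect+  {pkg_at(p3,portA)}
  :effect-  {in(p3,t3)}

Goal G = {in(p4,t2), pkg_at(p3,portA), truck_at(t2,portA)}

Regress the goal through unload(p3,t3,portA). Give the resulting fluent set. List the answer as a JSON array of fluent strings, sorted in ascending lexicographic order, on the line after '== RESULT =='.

Regress:
  G ∩ del = {}  (empty — regression defined)
  G \ add = {in(p4,t2), pkg_at(p3,portA), truck_at(t2,portA)} \ {pkg_at(p3,portA)} = {in(p4,t2), truck_at(t2,portA)}
  ∪ pre   = {in(p4,t2), truck_at(t2,portA)} ∪ {in(p3,t3), truck_at(t3,portA)}
          = {in(p3,t3), in(p4,t2), truck_at(t2,portA), truck_at(t3,portA)}

== RESULT ==
["in(p3,t3)", "in(p4,t2)", "truck_at(t2,portA)", "truck_at(t3,portA)"]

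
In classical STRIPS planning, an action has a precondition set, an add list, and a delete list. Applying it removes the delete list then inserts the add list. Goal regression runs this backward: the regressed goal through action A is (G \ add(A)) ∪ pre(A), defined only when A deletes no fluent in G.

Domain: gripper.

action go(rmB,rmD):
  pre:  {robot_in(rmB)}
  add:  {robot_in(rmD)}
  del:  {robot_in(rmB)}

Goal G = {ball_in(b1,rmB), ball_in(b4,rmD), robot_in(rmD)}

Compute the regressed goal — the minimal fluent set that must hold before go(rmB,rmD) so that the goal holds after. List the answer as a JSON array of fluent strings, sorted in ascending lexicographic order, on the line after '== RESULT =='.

Regress:
  G ∩ del = {}  (empty — regression defined)
  G \ add = {ball_in(b1,rmB), ball_in(b4,rmD), robot_in(rmD)} \ {robot_in(rmD)} = {ball_in(b1,rmB), ball_in(b4,rmD)}
  ∪ pre   = {ball_in(b1,rmB), ball_in(b4,rmD)} ∪ {robot_in(rmB)}
          = {ball_in(b1,rmB), ball_in(b4,rmD), robot_in(rmB)}

== RESULT ==
["ball_in(b1,rmB)", "ball_in(b4,rmD)", "robot_in(rmB)"]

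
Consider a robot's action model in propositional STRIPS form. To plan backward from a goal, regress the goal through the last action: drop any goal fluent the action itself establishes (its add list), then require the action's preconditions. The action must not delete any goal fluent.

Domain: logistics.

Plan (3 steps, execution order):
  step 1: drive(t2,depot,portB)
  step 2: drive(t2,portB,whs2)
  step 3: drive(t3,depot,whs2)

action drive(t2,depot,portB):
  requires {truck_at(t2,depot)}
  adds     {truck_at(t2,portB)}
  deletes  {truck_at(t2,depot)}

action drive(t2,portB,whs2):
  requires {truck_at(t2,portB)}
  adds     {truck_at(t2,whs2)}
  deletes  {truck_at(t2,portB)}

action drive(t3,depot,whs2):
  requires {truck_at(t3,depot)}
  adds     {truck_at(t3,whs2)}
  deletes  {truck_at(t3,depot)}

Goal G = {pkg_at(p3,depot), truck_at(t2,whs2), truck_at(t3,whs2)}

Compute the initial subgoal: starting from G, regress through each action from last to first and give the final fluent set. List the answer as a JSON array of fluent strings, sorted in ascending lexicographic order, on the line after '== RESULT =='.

Regress step by step:
  through step 3 (drive(t3,depot,whs2)): drop {truck_at(t3,whs2)}, keep {pkg_at(p3,depot), truck_at(t2,whs2)}, require {truck_at(t3,depot)}
    → {pkg_at(p3,depot), truck_at(t2,whs2), truck_at(t3,depot)}
  through step 2 (drive(t2,portB,whs2)): drop {truck_at(t2,whs2)}, keep {pkg_at(p3,depot), truck_at(t3,depot)}, require {truck_at(t2,portB)}
    → {pkg_at(p3,depot), truck_at(t2,portB), truck_at(t3,depot)}
  through step 1 (drive(t2,depot,portB)): drop {truck_at(t2,portB)}, keep {pkg_at(p3,depot), truck_at(t3,depot)}, require {truck_at(t2,depot)}
    → {pkg_at(p3,depot), truck_at(t2,depot), truck_at(t3,depot)}

== RESULT ==
["pkg_at(p3,depot)", "truck_at(t2,depot)", "truck_at(t3,depot)"]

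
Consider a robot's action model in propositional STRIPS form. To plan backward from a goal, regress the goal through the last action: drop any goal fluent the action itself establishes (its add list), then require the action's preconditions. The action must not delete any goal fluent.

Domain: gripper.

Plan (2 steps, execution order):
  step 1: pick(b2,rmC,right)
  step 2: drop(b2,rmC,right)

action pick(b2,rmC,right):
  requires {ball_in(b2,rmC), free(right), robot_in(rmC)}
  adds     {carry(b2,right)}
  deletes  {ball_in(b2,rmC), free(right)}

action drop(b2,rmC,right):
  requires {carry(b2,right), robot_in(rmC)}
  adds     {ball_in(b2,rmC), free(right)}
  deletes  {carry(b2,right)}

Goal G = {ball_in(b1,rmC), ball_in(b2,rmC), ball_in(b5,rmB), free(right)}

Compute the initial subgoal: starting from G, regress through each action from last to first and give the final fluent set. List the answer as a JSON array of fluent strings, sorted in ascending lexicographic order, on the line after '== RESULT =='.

Regress step by step:
  through step 2 (drop(b2,rmC,right)): drop {ball_in(b2,rmC), free(right)}, keep {ball_in(b1,rmC), ball_in(b5,rmB)}, require {carry(b2,right), robot_in(rmC)}
    → {ball_in(b1,rmC), ball_in(b5,rmB), carry(b2,right), robot_in(rmC)}
  through step 1 (pick(b2,rmC,right)): drop {carry(b2,right)}, keep {ball_in(b1,rmC), ball_in(b5,rmB), robot_in(rmC)}, require {ball_in(b2,rmC), free(right), robot_in(rmC)}
    → {ball_in(b1,rmC), ball_in(b2,rmC), ball_in(b5,rmB), free(right), robot_in(rmC)}

== RESULT ==
["ball_in(b1,rmC)", "ball_in(b2,rmC)", "ball_in(b5,rmB)", "free(right)", "robot_in(rmC)"]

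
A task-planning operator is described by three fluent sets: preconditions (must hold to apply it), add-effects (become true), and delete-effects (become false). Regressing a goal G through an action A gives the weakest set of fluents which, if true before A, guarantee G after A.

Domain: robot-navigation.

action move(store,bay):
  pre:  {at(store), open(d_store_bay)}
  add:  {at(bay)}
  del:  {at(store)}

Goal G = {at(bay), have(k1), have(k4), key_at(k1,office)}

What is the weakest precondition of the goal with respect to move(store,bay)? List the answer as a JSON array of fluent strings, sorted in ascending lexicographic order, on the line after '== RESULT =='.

Compute (G \ add) ∪ pre:
  G ∩ del = {}  (empty — regression defined)
  G \ add = {at(bay), have(k1), have(k4), key_at(k1,office)} \ {at(bay)} = {have(k1), have(k4), key_at(k1,office)}
  ∪ pre   = {have(k1), have(k4), key_at(k1,office)} ∪ {at(store), open(d_store_bay)}
          = {at(store), have(k1), have(k4), key_at(k1,office), open(d_store_bay)}

== RESULT ==
["at(store)", "have(k1)", "have(k4)", "key_at(k1,office)", "open(d_store_bay)"]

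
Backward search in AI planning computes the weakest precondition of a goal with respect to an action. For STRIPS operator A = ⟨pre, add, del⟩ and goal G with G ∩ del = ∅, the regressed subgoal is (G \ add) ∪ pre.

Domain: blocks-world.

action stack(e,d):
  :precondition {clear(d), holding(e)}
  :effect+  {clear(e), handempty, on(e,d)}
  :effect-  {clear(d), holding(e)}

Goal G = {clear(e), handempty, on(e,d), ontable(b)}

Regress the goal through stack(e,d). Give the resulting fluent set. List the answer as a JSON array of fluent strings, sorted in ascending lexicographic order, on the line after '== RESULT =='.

Regress:
  G ∩ del = {}  (empty — regression defined)
  G \ add = {clear(e), handempty, on(e,d), ontable(b)} \ {clear(e), handempty, on(e,d)} = {ontable(b)}
  ∪ pre   = {ontable(b)} ∪ {clear(d), holding(e)}
          = {clear(d), holding(e), ontable(b)}

== RESULT ==
["clear(d)", "holding(e)", "ontable(b)"]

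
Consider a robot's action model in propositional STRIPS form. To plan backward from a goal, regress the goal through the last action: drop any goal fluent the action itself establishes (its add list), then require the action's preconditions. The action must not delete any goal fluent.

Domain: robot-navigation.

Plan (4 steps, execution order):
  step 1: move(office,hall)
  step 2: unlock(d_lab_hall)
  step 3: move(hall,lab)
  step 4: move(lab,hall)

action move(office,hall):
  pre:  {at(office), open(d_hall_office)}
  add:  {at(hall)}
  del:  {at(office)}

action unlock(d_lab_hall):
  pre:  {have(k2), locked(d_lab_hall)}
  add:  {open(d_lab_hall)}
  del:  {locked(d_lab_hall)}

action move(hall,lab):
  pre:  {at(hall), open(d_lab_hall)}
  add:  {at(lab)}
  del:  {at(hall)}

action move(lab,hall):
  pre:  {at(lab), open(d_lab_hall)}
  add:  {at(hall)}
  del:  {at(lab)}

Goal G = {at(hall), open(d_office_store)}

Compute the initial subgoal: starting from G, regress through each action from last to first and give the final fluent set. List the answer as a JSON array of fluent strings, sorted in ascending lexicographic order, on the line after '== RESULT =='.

Work backward from the goal:
  through step 4 (move(lab,hall)): drop {at(hall)}, keep {open(d_office_store)}, require {at(lab), open(d_lab_hall)}
    → {at(lab), open(d_lab_hall), open(d_office_store)}
  through step 3 (move(hall,lab)): drop {at(lab)}, keep {open(d_lab_hall), open(d_office_store)}, require {at(hall), open(d_lab_hall)}
    → {at(hall), open(d_lab_hall), open(d_office_store)}
  through step 2 (unlock(d_lab_hall)): drop {open(d_lab_hall)}, keep {at(hall), open(d_office_store)}, require {have(k2), locked(d_lab_hall)}
    → {at(hall), have(k2), locked(d_lab_hall), open(d_office_store)}
  through step 1 (move(office,hall)): drop {at(hall)}, keep {have(k2), locked(d_lab_hall), open(d_office_store)}, require {at(office), open(d_hall_office)}
    → {at(office), have(k2), locked(d_lab_hall), open(d_hall_office), open(d_office_store)}

== RESULT ==
["at(office)", "have(k2)", "locked(d_lab_hall)", "open(d_hall_office)", "open(d_office_store)"]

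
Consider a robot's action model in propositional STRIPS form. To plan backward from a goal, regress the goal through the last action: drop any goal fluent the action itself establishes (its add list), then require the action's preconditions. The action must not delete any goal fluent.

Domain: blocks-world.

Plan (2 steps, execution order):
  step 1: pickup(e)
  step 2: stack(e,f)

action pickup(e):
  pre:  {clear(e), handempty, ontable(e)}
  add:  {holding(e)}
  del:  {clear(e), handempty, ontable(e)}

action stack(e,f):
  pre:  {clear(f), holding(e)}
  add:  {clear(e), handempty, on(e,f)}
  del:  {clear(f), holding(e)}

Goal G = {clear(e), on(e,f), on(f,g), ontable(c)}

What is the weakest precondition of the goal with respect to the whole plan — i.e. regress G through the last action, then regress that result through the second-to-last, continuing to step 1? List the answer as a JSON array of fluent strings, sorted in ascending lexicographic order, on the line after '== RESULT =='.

Regress step by step:
  through step 2 (stack(e,f)): drop {clear(e), on(e,f)}, keep {on(f,g), ontable(c)}, require {clear(f), holding(e)}
    → {clear(f), holding(e), on(f,g), ontable(c)}
  through step 1 (pickup(e)): drop {holding(e)}, keep {clear(f), on(f,g), ontable(c)}, require {clear(e), handempty, ontable(e)}
    → {clear(e), clear(f), handempty, on(f,g), ontable(c), ontable(e)}

== RESULT ==
["clear(e)", "clear(f)", "handempty", "on(f,g)", "ontable(c)", "ontable(e)"]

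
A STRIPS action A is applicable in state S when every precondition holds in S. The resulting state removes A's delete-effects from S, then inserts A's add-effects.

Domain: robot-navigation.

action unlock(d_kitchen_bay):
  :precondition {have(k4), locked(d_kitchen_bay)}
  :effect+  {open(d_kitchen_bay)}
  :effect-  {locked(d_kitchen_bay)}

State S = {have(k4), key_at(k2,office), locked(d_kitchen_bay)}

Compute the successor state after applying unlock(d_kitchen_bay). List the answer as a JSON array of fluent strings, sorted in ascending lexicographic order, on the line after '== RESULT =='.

Compute (S \ del) ∪ add:
  pre ⊆ S: {have(k4), locked(d_kitchen_bay)} ⊆ S  — applicable
  S \ del = {have(k4), key_at(k2,office)}
  ∪ add   = {have(k4), key_at(k2,office), open(d_kitchen_bay)}

== RESULT ==
["have(k4)", "key_at(k2,office)", "open(d_kitchen_bay)"]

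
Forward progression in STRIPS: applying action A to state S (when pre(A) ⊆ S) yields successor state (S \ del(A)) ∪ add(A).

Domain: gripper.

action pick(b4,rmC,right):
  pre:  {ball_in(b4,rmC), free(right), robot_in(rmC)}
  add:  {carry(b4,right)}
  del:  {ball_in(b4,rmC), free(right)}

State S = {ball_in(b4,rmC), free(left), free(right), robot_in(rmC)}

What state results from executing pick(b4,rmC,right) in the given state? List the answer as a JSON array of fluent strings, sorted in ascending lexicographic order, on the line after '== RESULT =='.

Compute (S \ del) ∪ add:
  pre ⊆ S: {ball_in(b4,rmC), free(right), robot_in(rmC)} ⊆ S  — applicable
  S \ del = {free(left), robot_in(rmC)}
  ∪ add   = {carry(b4,right), free(left), robot_in(rmC)}

== RESULT ==
["carry(b4,right)", "free(left)", "robot_in(rmC)"]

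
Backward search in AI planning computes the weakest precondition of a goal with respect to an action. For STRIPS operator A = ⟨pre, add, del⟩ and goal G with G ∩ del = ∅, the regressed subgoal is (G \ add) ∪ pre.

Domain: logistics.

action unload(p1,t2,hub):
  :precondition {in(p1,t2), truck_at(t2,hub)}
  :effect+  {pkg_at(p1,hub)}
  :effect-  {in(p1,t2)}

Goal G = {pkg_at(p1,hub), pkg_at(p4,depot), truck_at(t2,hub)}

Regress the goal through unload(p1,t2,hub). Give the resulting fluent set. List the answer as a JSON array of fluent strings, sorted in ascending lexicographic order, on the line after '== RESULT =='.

Regress:
  G ∩ del = {}  (empty — regression defined)
  G \ add = {pkg_at(p1,hub), pkg_at(p4,depot), truck_at(t2,hub)} \ {pkg_at(p1,hub)} = {pkg_at(p4,depot), truck_at(t2,hub)}
  ∪ pre   = {pkg_at(p4,depot), truck_at(t2,hub)} ∪ {in(p1,t2), truck_at(t2,hub)}
          = {in(p1,t2), pkg_at(p4,depot), truck_at(t2,hub)}

== RESULT ==
["in(p1,t2)", "pkg_at(p4,depot)", "truck_at(t2,hub)"]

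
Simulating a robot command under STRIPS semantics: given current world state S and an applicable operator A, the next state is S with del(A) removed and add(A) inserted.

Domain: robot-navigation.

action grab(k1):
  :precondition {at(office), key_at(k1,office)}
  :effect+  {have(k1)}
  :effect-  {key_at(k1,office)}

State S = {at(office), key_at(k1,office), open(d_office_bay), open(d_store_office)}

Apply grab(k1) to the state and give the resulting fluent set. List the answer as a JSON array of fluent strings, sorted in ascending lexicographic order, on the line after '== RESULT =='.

Progress:
  pre ⊆ S: {at(office), key_at(k1,office)} ⊆ S  — applicable
  S \ del = {at(office), open(d_office_bay), open(d_store_office)}
  ∪ add   = {at(office), have(k1), open(d_office_bay), open(d_store_office)}

== RESULT ==
["at(office)", "have(k1)", "open(d_office_bay)", "open(d_store_office)"]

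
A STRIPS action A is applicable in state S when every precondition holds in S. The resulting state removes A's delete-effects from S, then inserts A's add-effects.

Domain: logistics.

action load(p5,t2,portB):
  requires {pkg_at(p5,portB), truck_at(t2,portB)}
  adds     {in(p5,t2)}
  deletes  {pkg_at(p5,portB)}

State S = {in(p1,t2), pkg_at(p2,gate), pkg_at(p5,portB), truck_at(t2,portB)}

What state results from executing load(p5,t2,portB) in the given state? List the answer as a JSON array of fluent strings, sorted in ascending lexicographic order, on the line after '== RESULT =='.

Compute (S \ del) ∪ add:
  pre ⊆ S: {pkg_at(p5,portB), truck_at(t2,portB)} ⊆ S  — applicable
  S \ del = {in(p1,t2), pkg_at(p2,gate), truck_at(t2,portB)}
  ∪ add   = {in(p1,t2), in(p5,t2), pkg_at(p2,gate), truck_at(t2,portB)}

== RESULT ==
["in(p1,t2)", "in(p5,t2)", "pkg_at(p2,gate)", "truck_at(t2,portB)"]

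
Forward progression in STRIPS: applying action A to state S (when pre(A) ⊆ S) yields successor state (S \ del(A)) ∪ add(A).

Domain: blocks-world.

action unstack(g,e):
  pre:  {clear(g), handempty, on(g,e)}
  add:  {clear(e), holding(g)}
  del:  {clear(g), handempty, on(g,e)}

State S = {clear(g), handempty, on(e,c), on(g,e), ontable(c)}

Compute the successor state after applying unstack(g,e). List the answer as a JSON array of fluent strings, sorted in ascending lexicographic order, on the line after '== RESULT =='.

Progress:
  pre ⊆ S: {clear(g), handempty, on(g,e)} ⊆ S  — applicable
  S \ del = {on(e,c), ontable(c)}
  ∪ add   = {clear(e), holding(g), on(e,c), ontable(c)}

== RESULT ==
["clear(e)", "holding(g)", "on(e,c)", "ontable(c)"]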